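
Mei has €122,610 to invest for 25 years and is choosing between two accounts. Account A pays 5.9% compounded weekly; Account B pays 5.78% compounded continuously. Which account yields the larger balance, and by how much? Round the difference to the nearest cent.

Account A growth factor: (1 + 0.059/52)^1300 ≈ 4.36738247451; balance ≈ 535,484.7652.
Account B growth factor: e^(0.0578·25) = e^1.445 ≈ 4.24185214282; balance ≈ 520,093.4912.
Account A is larger by 15,391.2740.

Account A, by €15,391.27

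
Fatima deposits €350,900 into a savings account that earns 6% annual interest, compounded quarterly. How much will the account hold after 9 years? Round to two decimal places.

€599,737.06

Growth factor = (1 + 0.015)^36 ≈ 1.7091395381.
A ≈ 350,900 × 1.7091395381 ≈ 599,737.0639.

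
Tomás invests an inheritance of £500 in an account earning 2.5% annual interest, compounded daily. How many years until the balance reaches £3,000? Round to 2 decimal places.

(1 + 0.0000684932)^(365t) = 3,000/500 = 6.
365t·ln(1 + 0.0000684932) = ln(6); 365t = 1.7918/6.84908e-05 ≈ 26160.5841.
t ≈ 71.6728 years.

71.67 years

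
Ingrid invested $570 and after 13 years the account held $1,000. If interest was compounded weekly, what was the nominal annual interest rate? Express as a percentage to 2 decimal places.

The 676-period growth factor is 1,000/570 = 1.75439.
r/52 = 1.75439^(1/676) − 1 ≈ 0.000831883, so r ≈ 52·0.000831883 = 4.32579%.

4.33%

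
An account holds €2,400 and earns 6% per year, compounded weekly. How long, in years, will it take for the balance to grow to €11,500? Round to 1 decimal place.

(1 + 0.00115385)^(52t) = 11,500/2,400 = 4.7917.
52t·ln(1 + 0.00115385) = ln(4.7917); 52t = 1.5669/0.00115318 ≈ 1358.7445.
t ≈ 26.1297 years.

26.1 years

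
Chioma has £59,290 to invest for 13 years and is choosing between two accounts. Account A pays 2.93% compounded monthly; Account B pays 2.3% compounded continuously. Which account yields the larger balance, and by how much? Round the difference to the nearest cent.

A: (1 + 0.0293/12)^156 ≈ 1.4629219044, so 59,290 × 1.4629219044 ≈ 86,736.6397.
B: e^(0.023·13) = e^0.299 ≈ 1.3485096235, so 59,290 × 1.3485096235 ≈ 79,953.1356.
Difference ≈ 6,783.5041 in favor of A.

Account A, by £6,783.50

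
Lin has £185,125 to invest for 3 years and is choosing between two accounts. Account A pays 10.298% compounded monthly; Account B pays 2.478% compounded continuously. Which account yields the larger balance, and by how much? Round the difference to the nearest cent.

A: (1 + 0.10298/12)^36 ≈ 1.36018663974, so 185,125 × 1.36018663974 ≈ 251,804.5517.
B: e^(0.02478·3) = e^0.07434 ≈ 1.07717298206, so 185,125 × 1.07717298206 ≈ 199,411.6483.
Difference ≈ 52,392.9034 in favor of A.

Account A, by £52,392.90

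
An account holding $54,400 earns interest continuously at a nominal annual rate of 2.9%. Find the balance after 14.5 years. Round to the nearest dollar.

A = P·e^(rt) = 54,400·e^(0.029·14.5) = 54,400·e^0.4205.
e^0.4205 ≈ 1.5227227267, so A ≈ 82,836.1163.

$82,836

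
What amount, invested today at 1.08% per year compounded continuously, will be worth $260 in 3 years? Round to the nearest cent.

$251.71

P = A·e^(−rt) = 260·e^(−0.0324).
e^(−0.0324) ≈ 0.968119257, so P ≈ 251.7110.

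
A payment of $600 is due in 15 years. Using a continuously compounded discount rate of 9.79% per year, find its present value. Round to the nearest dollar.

P = A·e^(−rt) = 600·e^(−1.4685).
e^(−1.4685) ≈ 0.230270632, so P ≈ 138.1624.

$138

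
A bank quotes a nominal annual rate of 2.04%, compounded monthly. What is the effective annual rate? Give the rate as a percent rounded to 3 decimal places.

2.059%

One year is 12 periods at 0.0017 each: (1 + 0.0017)^12 ≈ 1.020592.
EAR = 1.020592 − 1 ≈ 2.05918%.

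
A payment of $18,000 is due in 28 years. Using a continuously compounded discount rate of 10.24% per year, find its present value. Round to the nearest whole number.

P = A·e^(−rt) = 18,000·e^(−2.8672).
e^(−2.8672) ≈ 0.056857906042, so P ≈ 1,023.4423.

$1,023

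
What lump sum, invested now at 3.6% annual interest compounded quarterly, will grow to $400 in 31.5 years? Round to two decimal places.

$129.35

Growth factor = (1 + 0.009)^126 ≈ 3.09233792.
P = 400/3.09233792 ≈ 129.3520.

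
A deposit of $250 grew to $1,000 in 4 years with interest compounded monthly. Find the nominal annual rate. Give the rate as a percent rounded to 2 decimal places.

35.16%

(1 + r/12)^48 = 1,000/250 = 4.
1 + r/12 = 4^(1/48) ≈ 1.029302, so r/12 ≈ 0.0293022.
r ≈ 12·0.0293022 = 35.16268%.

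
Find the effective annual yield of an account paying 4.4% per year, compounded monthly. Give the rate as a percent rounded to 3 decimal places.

4.490%

EAR = (1 + 4.4%/12)^12 − 1 = (1 + 0.00366667)^12 − 1.
(1 + 0.00366667)^12 ≈ 1.044898, so EAR ≈ 4.48983%.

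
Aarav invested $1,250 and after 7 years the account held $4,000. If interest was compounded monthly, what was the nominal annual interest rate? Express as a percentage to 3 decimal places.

16.732%

(1 + r/12)^84 = 4,000/1,250 = 3.2.
1 + r/12 = 3.2^(1/84) ≈ 1.013943, so r/12 ≈ 0.0139433.
r ≈ 12·0.0139433 = 16.73202%.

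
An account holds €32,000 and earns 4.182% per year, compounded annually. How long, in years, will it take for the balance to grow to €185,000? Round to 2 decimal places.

42.83 years

(1 + 0.04182)^t = 185,000/32,000 = 5.7812.
t·ln(1 + 0.04182) = ln(5.7812); t = 1.7546/0.0409692 ≈ 42.8278.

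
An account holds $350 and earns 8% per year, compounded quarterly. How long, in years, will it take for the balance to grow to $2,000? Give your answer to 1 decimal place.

22.0 years

We need (1 + 0.02)^(4t) = 5.7143, so 4t = ln 5.7143 / ln 1.02 ≈ 88.0171.
t ≈ 88.0171/4 = 22.0043 years.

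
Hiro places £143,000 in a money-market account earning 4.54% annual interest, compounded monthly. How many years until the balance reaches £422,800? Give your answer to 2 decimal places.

(1 + 0.00378333)^(12t) = 422,800/143,000 = 2.9566.
12t·ln(1 + 0.00378333) = ln(2.9566); 12t = 1.0841/0.00377619 ≈ 287.0759.
t ≈ 23.9230 years.

23.92 years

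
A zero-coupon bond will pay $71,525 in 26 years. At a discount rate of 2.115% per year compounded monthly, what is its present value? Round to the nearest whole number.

Growth factor = (1 + 0.0017625)^312 ≈ 1.7322410404.
P = 71,525/1.7322410404 ≈ 41,290.4430.

$41,290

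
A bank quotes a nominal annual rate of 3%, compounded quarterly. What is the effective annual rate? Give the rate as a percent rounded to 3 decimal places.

One year is 4 periods at 0.0075 each: (1 + 0.0075)^4 ≈ 1.030339.
EAR = 1.030339 − 1 ≈ 3.03392%.

3.034%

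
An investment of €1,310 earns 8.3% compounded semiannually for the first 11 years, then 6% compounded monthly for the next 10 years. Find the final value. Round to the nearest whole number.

Phase 1: 1,310·(1 + 0.0415)^22 ≈ 3,204.6111.
Phase 2: 3,204.6111·(1 + 0.005)^120 ≈ 5,830.4589.

€5,830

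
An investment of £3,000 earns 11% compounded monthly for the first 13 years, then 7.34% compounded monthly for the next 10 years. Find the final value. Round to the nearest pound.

Phase 1: 3,000·(1 + 0.11/12)^156 ≈ 12,454.6980.
Phase 2: 12,454.6980·(1 + 0.0734/12)^120 ≈ 25,890.1399.

£25,890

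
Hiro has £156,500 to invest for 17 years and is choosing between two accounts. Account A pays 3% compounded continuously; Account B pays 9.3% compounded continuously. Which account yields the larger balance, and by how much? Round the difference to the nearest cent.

Account A growth factor: e^(0.03·17) = e^0.51 ≈ 1.66529119495; balance ≈ 260,618.0720.
Account B growth factor: e^(0.093·17) = e^1.581 ≈ 4.85981319534; balance ≈ 760,560.7651.
Account B is larger by 499,942.6931.

Account B, by £499,942.69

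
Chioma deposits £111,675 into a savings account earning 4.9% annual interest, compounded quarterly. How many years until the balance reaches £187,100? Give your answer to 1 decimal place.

10.6 years

We need (1 + 0.01225)^(4t) = 1.6754, so 4t = ln 1.6754 / ln 1.01225 ≈ 42.3841.
t ≈ 42.3841/4 = 10.5960 years.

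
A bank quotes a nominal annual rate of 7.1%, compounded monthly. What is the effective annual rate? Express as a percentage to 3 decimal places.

7.336%

EAR = (1 + 7.1%/12)^12 − 1 = (1 + 0.00591667)^12 − 1.
(1 + 0.00591667)^12 ≈ 1.073357, so EAR ≈ 7.33566%.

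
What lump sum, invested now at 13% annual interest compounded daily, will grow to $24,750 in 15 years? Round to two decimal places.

Growth factor = (1 + 0.13/365)^5475 ≈ 7.0262477996.
P = 24,750/7.0262477996 ≈ 3,522.5060.

$3,522.51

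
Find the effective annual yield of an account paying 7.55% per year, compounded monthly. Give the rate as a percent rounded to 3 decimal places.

EAR = (1 + 7.55%/12)^12 − 1 = (1 + 0.00629167)^12 − 1.
(1 + 0.00629167)^12 ≈ 1.078168, so EAR ≈ 7.81682%.

7.817%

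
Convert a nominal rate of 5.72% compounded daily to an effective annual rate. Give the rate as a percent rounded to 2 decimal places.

5.89%

One year is 365 periods at 0.000156712 each: (1 + 0.000156712)^365 ≈ 1.058863.
EAR = 1.058863 − 1 ≈ 5.88628%.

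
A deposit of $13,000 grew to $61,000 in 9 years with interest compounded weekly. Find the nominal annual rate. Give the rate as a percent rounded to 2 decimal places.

The 468-period growth factor is 61,000/13,000 = 4.69231.
r/52 = 4.69231^(1/468) − 1 ≈ 0.00330872, so r ≈ 52·0.00330872 = 17.20534%.

17.21%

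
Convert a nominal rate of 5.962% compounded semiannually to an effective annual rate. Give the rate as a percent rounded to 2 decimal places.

6.05%

One year is 2 periods at 0.02981 each: (1 + 0.02981)^2 ≈ 1.060509.
EAR = 1.060509 − 1 ≈ 6.05086%.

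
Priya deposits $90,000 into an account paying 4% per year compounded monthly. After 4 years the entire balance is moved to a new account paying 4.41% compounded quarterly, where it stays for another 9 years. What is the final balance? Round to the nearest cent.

Phase 1: 90,000·(1 + 0.04/12)^48 ≈ 105,587.8803.
Phase 2: 105,587.8803·(1 + 0.011025)^36 ≈ 156,690.3607.

$156,690.36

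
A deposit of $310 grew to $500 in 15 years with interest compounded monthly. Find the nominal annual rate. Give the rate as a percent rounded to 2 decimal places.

The 180-period growth factor is 500/310 = 1.6129.
r/12 = 1.6129^(1/180) − 1 ≈ 0.00265928, so r ≈ 12·0.00265928 = 3.19114%.

3.19%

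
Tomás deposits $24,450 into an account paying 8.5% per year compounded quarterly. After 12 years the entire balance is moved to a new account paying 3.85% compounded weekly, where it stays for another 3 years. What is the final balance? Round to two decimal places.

After 12 years at 8.5%: 24,450 × 2.7437171503 ≈ 67,083.8843.
Then 3 years at 3.85%: 67,083.8843 × 1.1223865471 ≈ 75,294.0493.

$75,294.05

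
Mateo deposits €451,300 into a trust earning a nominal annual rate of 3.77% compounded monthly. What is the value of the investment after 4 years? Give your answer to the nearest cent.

Periodic rate = 3.77%/12 = 0.00314167; periods = 12·4 = 48.
A = 451,300·(1 + 0.0377/12)^48 ≈ 451,300·1.16248925253 ≈ 524,631.3997.

€524,631.40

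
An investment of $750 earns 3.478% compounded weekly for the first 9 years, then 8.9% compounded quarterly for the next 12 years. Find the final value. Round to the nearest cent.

After 9 years at 3.478%: 750 × 1.367405796 ≈ 1,025.5543.
Then 12 years at 8.9%: 1,025.5543 × 2.87568772 ≈ 2,949.1740.

$2,949.17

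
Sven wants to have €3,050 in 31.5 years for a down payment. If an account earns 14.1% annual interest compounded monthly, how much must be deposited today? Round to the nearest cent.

€36.87

Periodic rate = 14.1%/12 = 0.01175; 378 periods.
P = 3,050/(1 + 0.01175)^378 ≈ 3,050/82.73219331 ≈ 36.8659.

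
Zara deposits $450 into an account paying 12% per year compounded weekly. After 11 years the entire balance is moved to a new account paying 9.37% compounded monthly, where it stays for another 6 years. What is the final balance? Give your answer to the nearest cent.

$2,944.64

After 11 years at 12%: 450 × 3.737732941 ≈ 1,681.9798.
Then 6 years at 9.37%: 1,681.9798 × 1.750701276 ≈ 2,944.6442.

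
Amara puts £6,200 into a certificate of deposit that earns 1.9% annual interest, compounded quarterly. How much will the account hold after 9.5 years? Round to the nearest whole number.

£7,423

Growth factor = (1 + 0.00475)^38 ≈ 1.197304362.
A ≈ 6,200 × 1.197304362 ≈ 7,423.2870.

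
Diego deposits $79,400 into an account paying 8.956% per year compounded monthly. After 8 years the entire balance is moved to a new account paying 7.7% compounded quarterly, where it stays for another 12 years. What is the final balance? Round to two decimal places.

$404,858.22

Phase 1: 79,400·(1 + 0.08956/12)^96 ≈ 162,116.9410.
Phase 2: 162,116.9410·(1 + 0.01925)^48 ≈ 404,858.2246.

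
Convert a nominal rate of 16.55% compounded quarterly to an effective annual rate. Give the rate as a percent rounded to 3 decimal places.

17.606%

One year is 4 periods at 0.041375 each: (1 + 0.041375)^4 ≈ 1.176058.
EAR = 1.176058 − 1 ≈ 17.60576%.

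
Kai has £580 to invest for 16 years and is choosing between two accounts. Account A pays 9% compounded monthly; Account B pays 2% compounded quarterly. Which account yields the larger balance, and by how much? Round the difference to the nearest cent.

A: (1 + 0.0075)^192 ≈ 4.1980782, so 580 × 4.1980782 ≈ 2,434.8854.
B: (1 + 0.005)^64 ≈ 1.37603016, so 580 × 1.37603016 ≈ 798.0975.
Difference ≈ 1,636.7879 in favor of A.

Account A, by £1,636.79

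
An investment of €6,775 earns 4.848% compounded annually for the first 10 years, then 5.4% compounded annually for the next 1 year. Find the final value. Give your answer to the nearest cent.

Phase 1: 6,775·(1 + 0.04848)^10 ≈ 10,877.0420.
Phase 2: 10,877.0420·(1 + 0.054)^1 ≈ 11,464.4023.

€11,464.40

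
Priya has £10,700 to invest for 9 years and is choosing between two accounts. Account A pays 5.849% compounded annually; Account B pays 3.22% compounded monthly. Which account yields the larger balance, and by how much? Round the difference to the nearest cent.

Account A, by £3,555.61

Account A growth factor: (1 + 0.05849)^9 ≈ 1.6679415777; balance ≈ 17,846.9749.
Account B growth factor: (1 + 0.0322/12)^108 ≈ 1.3356417382; balance ≈ 14,291.3666.
Account A is larger by 3,555.6083.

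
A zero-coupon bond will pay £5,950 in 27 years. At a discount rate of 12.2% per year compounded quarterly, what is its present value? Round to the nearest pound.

Periodic rate = 12.2%/4 = 0.0305; 108 periods.
P = 5,950/(1 + 0.0305)^108 ≈ 5,950/25.65568298 ≈ 231.9174.

£232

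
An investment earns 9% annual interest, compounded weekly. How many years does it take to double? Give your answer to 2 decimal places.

7.71 years

(1 + 0.00173077)^(52t) = 2.
52t = ln 2 / ln(1 + 0.00173077) ≈ 0.69315/0.00172927 ≈ 400.8315.
t ≈ 7.7083.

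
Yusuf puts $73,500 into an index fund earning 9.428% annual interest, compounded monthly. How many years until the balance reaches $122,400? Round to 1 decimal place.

5.4 years

(1 + 0.00785667)^(12t) = 122,400/73,500 = 1.6653.
12t·ln(1 + 0.00785667) = ln(1.6653); 12t = 0.51001/0.00782596 ≈ 65.1688.
t ≈ 5.4307 years.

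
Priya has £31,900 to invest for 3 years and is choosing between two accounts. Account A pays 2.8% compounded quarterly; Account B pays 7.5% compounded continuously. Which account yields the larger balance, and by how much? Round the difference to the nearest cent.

Account B, by £5,263.88

A: (1 + 0.007)^12 ≈ 1.0873106619, so 31,900 × 1.0873106619 ≈ 34,685.2101.
B: e^(0.075·3) = e^0.225 ≈ 1.2523227162, so 31,900 × 1.2523227162 ≈ 39,949.0946.
Difference ≈ 5,263.8845 in favor of B.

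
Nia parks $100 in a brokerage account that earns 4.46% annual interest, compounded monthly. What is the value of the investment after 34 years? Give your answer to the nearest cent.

$454.30

Periodic rate = 4.46%/12 = 0.00371667; periods = 12·34 = 408.
A = 100·(1 + 0.0446/12)^408 ≈ 100·4.54300636 ≈ 454.3006.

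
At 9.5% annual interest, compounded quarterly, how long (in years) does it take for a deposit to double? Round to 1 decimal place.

7.4 years

(1 + 0.02375)^(4t) = 2.
4t = ln 2 / ln(1 + 0.02375) ≈ 0.69315/0.0234724 ≈ 29.5304.
t ≈ 7.3826.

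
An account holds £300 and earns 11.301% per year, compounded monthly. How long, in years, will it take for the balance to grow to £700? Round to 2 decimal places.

(1 + 0.0094175)^(12t) = 700/300 = 2.3333.
12t·ln(1 + 0.0094175) = ln(2.3333); 12t = 0.8473/0.00937343 ≈ 90.3936.
t ≈ 7.5328 years.

7.53 years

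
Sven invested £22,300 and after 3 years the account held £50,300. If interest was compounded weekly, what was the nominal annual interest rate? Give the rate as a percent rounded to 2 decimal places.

27.18%

The 156-period growth factor is 50,300/22,300 = 2.25561.
r/52 = 2.25561^(1/156) − 1 ≈ 0.00522784, so r ≈ 52·0.00522784 = 27.18476%.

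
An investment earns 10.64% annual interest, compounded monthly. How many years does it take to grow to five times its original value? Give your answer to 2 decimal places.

(1 + 0.00886667)^(12t) = 5.
12t = ln 5 / ln(1 + 0.00886667) ≈ 1.6094/0.00882759 ≈ 182.3191.
t ≈ 15.1933.

15.19 years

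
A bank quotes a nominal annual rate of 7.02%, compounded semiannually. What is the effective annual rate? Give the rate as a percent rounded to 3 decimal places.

7.143%

One year is 2 periods at 0.0351 each: (1 + 0.0351)^2 ≈ 1.071432.
EAR = 1.071432 − 1 ≈ 7.14320%.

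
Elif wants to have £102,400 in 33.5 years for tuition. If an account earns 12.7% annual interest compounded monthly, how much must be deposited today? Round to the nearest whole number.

Growth factor = (1 + 0.127/12)^402 ≈ 68.8647336352.
P = 102,400/68.8647336352 ≈ 1,486.9730.

£1,487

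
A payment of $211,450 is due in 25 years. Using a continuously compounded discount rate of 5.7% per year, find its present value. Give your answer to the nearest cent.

$50,855.51

P = A·e^(−rt) = 211,450·e^(−1.425).
e^(−1.425) ≈ 0.240508463208, so P ≈ 50,855.5145.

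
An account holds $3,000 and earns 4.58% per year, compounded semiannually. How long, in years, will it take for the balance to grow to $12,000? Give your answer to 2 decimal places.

30.61 years

We need (1 + 0.0229)^(2t) = 4, so 2t = ln 4 / ln 1.0229 ≈ 61.2274.
t ≈ 61.2274/2 = 30.6137 years.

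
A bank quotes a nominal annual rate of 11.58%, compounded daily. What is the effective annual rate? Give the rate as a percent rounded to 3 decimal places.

One year is 365 periods at 0.00031726 each: (1 + 0.00031726)^365 ≈ 1.122751.
EAR = 1.122751 − 1 ≈ 12.27507%.

12.275%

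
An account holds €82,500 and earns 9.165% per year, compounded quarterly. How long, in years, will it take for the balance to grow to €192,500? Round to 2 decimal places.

9.35 years

We need (1 + 0.0229125)^(4t) = 2.3333, so 4t = ln 2.3333 / ln 1.022912 ≈ 37.4018.
t ≈ 37.4018/4 = 9.3504 years.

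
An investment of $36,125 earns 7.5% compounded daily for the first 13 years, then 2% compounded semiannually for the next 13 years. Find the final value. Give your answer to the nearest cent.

Phase 1: 36,125·(1 + 0.075/365)^4745 ≈ 95,763.8235.
Phase 2: 95,763.8235·(1 + 0.01)^26 ≈ 124,038.6972.

$124,038.70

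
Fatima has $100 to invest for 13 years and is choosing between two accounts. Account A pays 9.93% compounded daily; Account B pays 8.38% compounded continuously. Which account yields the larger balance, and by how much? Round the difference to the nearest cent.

Account A, by $66.29

A: (1 + 0.0993/365)^4745 ≈ 3.63541922, so 100 × 3.63541922 ≈ 363.5419.
B: e^(0.0838·13) = e^1.0894 ≈ 2.97249004, so 100 × 2.97249004 ≈ 297.2490.
Difference ≈ 66.2929 in favor of A.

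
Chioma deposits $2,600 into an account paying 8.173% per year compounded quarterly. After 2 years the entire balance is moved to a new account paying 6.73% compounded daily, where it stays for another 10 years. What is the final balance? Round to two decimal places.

After 2 years at 8.173%: 2,600 × 1.175639737 ≈ 3,056.6633.
Then 10 years at 6.73%: 3,056.6633 × 1.959987239 ≈ 5,991.0211.

$5,991.02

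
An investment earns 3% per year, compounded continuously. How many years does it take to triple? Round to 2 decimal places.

36.62 years

e^(0.03t) = 3, so 0.03t = ln 3 ≈ 1.0986.
t ≈ 1.0986/0.03 ≈ 36.6204.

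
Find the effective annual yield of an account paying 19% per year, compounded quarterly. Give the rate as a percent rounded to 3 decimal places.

One year is 4 periods at 0.0475 each: (1 + 0.0475)^4 ≈ 1.203971.
EAR = 1.203971 − 1 ≈ 20.39713%.

20.397%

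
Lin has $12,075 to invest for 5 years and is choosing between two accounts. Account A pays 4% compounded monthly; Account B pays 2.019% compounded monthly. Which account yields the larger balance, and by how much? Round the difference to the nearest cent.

A: (1 + 0.04/12)^60 ≈ 1.2209965939, so 12,075 × 1.2209965939 ≈ 14,743.5339.
B: (1 + 0.0016825)^60 ≈ 1.1061274936, so 12,075 × 1.1061274936 ≈ 13,356.4895.
Difference ≈ 1,387.0444 in favor of A.

Account A, by $1,387.04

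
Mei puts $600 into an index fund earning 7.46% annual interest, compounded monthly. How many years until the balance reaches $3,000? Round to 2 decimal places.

(1 + 0.00621667)^(12t) = 3,000/600 = 5.
12t·ln(1 + 0.00621667) = ln(5); 12t = 1.6094/0.00619742 ≈ 259.6947.
t ≈ 21.6412 years.

21.64 years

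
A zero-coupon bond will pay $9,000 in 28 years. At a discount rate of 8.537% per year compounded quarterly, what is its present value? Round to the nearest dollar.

$845

Periodic rate = 8.537%/4 = 0.0213425; 112 periods.
P = 9,000/(1 + 0.0213425)^112 ≈ 9,000/10.64626469 ≈ 845.3669.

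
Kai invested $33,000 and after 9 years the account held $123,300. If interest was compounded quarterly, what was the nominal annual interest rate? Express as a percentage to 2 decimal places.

(1 + r/4)^36 = 123,300/33,000 = 3.73636.
1 + r/4 = 3.73636^(1/36) ≈ 1.037293, so r/4 ≈ 0.0372928.
r ≈ 4·0.0372928 = 14.91712%.

14.92%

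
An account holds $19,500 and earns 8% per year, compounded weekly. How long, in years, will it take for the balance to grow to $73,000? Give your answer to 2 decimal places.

16.51 years

(1 + 0.00153846)^(52t) = 73,000/19,500 = 3.7436.
52t·ln(1 + 0.00153846) = ln(3.7436); 52t = 1.32/0.00153728 ≈ 858.6891.
t ≈ 16.5133 years.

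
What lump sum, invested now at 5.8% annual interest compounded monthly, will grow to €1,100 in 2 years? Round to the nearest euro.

Growth factor = (1 + 0.058/12)^24 ≈ 1.122682114.
P = 1,100/1.122682114 ≈ 979.7965.

€980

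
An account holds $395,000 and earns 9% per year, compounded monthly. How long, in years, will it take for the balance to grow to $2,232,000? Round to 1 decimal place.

(1 + 0.0075)^(12t) = 2,232,000/395,000 = 5.6506.
12t·ln(1 + 0.0075) = ln(5.6506); 12t = 1.7318/0.00747201 ≈ 231.7671.
t ≈ 19.3139 years.

19.3 years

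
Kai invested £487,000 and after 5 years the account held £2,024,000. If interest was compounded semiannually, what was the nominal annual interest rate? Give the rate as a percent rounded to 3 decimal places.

(1 + r/2)^10 = 2,024,000/487,000 = 4.15606.
1 + r/2 = 4.15606^(1/10) ≈ 1.153103, so r/2 ≈ 0.153103.
r ≈ 2·0.153103 = 30.62063%.

30.621%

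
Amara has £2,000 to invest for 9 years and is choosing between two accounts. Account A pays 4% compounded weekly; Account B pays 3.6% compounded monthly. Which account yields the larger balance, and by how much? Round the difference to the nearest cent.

Account A growth factor: (1 + 0.04/52)^468 ≈ 1.433131069; balance ≈ 2,866.2621.
Account B growth factor: (1 + 0.003)^108 ≈ 1.381976844; balance ≈ 2,763.9537.
Account A is larger by 102.3084.

Account A, by £102.31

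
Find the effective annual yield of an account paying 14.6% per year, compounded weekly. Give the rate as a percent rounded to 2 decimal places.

EAR = (1 + 14.6%/52)^52 − 1 = (1 + 0.00280769)^52 − 1.
(1 + 0.00280769)^52 ≈ 1.156959, so EAR ≈ 15.69595%.

15.70%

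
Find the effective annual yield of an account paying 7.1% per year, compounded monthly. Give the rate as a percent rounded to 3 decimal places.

EAR = (1 + 7.1%/12)^12 − 1 = (1 + 0.00591667)^12 − 1.
(1 + 0.00591667)^12 ≈ 1.073357, so EAR ≈ 7.33566%.

7.336%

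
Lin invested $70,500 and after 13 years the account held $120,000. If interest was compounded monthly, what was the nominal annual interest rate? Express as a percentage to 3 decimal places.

4.098%

(1 + r/12)^156 = 120,000/70,500 = 1.70213.
1 + r/12 = 1.70213^(1/156) ≈ 1.003415, so r/12 ≈ 0.0034153.
r ≈ 12·0.0034153 = 4.09836%.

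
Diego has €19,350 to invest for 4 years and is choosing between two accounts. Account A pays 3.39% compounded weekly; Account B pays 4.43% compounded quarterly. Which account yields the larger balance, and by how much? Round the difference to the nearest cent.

Account B, by €919.79

Account A growth factor: (1 + 0.0339/52)^208 ≈ 1.1451731163; balance ≈ 22,159.0998.
Account B growth factor: (1 + 0.011075)^16 ≈ 1.1927075088; balance ≈ 23,078.8903.
Account B is larger by 919.7905.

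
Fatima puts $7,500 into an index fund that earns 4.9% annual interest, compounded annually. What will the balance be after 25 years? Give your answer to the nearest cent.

$24,799.82

Annual rate = 4.9% = 0.049; years = 25.
A = 7,500·(1 + 0.049)^25 ≈ 7,500·3.3066422064 ≈ 24,799.8165.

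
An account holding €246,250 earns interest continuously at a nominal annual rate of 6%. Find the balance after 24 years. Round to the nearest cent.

€1,039,346.34

A = P·e^(rt) = 246,250·e^(0.06·24) = 246,250·e^1.44.
e^1.44 ≈ 4.220695816997, so A ≈ 1,039,346.3449.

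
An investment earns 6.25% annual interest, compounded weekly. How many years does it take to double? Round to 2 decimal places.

11.10 years

(1 + 0.00120192)^(52t) = 2.
52t = ln 2 / ln(1 + 0.00120192) ≈ 0.69315/0.0012012 ≈ 577.0450.
t ≈ 11.0970.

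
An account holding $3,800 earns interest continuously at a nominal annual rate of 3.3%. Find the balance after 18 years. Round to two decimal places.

A = P·e^(rt) = 3,800·e^(0.033·18) = 3,800·e^0.594.
e^0.594 ≈ 1.81121882, so A ≈ 6,882.6315.

$6,882.63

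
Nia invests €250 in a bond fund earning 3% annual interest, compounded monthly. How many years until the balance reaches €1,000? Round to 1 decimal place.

(1 + 0.0025)^(12t) = 1,000/250 = 4.
12t·ln(1 + 0.0025) = ln(4); 12t = 1.3863/0.00249688 ≈ 555.2106.
t ≈ 46.2676 years.

46.3 years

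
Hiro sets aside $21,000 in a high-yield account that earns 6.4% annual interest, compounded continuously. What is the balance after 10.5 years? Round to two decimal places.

A = P·e^(rt) = 21,000·e^(0.064·10.5) = 21,000·e^0.672.
e^0.672 ≈ 1.9581497064, so A ≈ 41,121.1438.

$41,121.14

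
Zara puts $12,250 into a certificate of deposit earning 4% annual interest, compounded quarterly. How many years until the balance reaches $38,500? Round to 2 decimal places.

28.77 years

(1 + 0.01)^(4t) = 38,500/12,250 = 3.1429.
4t·ln(1 + 0.01) = ln(3.1429); 4t = 1.1451/0.00995033 ≈ 115.0848.
t ≈ 28.7712 years.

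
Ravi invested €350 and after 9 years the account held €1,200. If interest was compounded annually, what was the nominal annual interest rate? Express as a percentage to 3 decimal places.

14.672%

The 9-period growth factor is 1,200/350 = 3.42857.
r = 3.42857^(1/9) − 1 ≈ 0.146719, i.e. 14.67190%.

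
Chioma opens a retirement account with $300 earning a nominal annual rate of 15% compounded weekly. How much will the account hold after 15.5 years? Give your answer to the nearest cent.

$3,057.75

Periodic rate = 15%/52 = 0.00288462; periods = 52·15.5 = 806.
A = 300·(1 + 0.15/52)^806 ≈ 300·10.19250931 ≈ 3,057.7528.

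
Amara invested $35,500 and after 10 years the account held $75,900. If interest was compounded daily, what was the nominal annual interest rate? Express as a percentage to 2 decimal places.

The 3650-period growth factor is 75,900/35,500 = 2.13803.
r/365 = 2.13803^(1/3650) − 1 ≈ 0.000208209, so r ≈ 365·0.000208209 = 7.59963%.

7.60%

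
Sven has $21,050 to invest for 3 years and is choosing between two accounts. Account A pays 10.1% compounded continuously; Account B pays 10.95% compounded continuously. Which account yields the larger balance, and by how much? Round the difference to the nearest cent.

Account B, by $736.09

A: e^(0.101·3) = e^0.303 ≈ 1.3539144644, so 21,050 × 1.3539144644 ≈ 28,499.8995.
B: e^(0.1095·3) = e^0.3285 ≈ 1.3888832403, so 21,050 × 1.3888832403 ≈ 29,235.9922.
Difference ≈ 736.0927 in favor of B.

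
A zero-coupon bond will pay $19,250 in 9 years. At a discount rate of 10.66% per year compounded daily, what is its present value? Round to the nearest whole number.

Periodic rate = 10.66%/365 = 0.000292055; 3285 periods.
P = 19,250/(1 + 0.1066/365)^3285 ≈ 19,250/2.6097643466 ≈ 7,376.1449.

$7,376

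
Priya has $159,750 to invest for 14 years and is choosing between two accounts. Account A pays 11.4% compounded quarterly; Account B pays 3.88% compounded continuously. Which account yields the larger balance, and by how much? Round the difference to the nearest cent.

A: (1 + 0.0285)^56 ≈ 4.82436966177, so 159,750 × 4.82436966177 ≈ 770,693.0535.
B: e^(0.0388·14) = e^0.5432 ≈ 1.72150687948, so 159,750 × 1.72150687948 ≈ 275,010.7240.
Difference ≈ 495,682.3295 in favor of A.

Account A, by $495,682.33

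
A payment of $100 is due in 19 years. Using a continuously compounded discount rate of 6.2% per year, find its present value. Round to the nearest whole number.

$31

P = A·e^(−rt) = 100·e^(−1.178).
e^(−1.178) ≈ 0.30789391, so P ≈ 30.7894.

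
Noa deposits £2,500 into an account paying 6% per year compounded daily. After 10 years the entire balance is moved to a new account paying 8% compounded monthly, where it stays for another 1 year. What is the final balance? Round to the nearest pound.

After 10 years at 6%: 2,500 × 1.822028955 ≈ 4,555.0724.
Then 1 years at 8%: 4,555.0724 × 1.082999507 ≈ 4,933.1411.

£4,933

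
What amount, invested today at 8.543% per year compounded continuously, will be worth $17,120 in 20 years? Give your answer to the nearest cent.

$3,100.76

P = A·e^(−rt) = 17,120·e^(−1.7086).
e^(−1.7086) ≈ 0.18111918206, so P ≈ 3,100.7604.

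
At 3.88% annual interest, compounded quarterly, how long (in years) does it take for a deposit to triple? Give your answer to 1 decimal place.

(1 + 0.0097)^(4t) = 3.
4t = ln 3 / ln(1 + 0.0097) ≈ 1.0986/0.00965326 ≈ 113.8074.
t ≈ 28.4519.

28.5 years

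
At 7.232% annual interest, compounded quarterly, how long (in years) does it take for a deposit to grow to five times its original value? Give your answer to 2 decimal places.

(1 + 0.01808)^(4t) = 5.
4t = ln 5 / ln(1 + 0.01808) ≈ 1.6094/0.0179185 ≈ 89.8199.
t ≈ 22.4550.

22.45 years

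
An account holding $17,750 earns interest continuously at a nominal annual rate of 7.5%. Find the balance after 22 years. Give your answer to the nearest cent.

$92,423.89

A = P·e^(rt) = 17,750·e^(0.075·22) = 17,750·e^1.65.
e^1.65 ≈ 5.2069798272, so A ≈ 92,423.8919.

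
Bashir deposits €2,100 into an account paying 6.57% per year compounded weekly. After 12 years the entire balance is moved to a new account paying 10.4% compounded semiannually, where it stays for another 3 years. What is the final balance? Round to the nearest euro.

€6,259

After 12 years at 6.57%: 2,100 × 2.198779344 ≈ 4,617.4366.
Then 3 years at 10.4%: 4,617.4366 × 1.355484135 ≈ 6,258.8621.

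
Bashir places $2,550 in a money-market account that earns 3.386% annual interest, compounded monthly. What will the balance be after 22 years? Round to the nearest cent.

$5,365.36

Growth factor = (1 + 0.03386/12)^264 ≈ 2.104064636.
A ≈ 2,550 × 2.104064636 ≈ 5,365.3648.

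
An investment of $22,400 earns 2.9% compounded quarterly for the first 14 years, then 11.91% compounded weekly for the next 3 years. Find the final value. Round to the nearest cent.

Phase 1: 22,400·(1 + 0.00725)^56 ≈ 33,568.7738.
Phase 2: 33,568.7738·(1 + 0.1191/52)^156 ≈ 47,965.7747.

$47,965.77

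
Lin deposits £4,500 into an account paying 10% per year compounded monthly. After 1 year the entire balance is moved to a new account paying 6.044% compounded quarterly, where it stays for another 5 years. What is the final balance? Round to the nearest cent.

After 1 years at 10%: 4,500 × 1.104713067 ≈ 4,971.2088.
Then 5 years at 6.044%: 4,971.2088 × 1.349777306 ≈ 6,710.0248.

£6,710.02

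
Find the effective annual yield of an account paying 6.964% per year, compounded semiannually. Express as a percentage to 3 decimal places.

One year is 2 periods at 0.03482 each: (1 + 0.03482)^2 ≈ 1.070852.
EAR = 1.070852 − 1 ≈ 7.08524%.

7.085%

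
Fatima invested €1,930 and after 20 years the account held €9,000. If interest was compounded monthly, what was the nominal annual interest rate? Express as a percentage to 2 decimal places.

The 240-period growth factor is 9,000/1,930 = 4.66321.
r/12 = 4.66321^(1/240) − 1 ≈ 0.00643606, so r ≈ 12·0.00643606 = 7.72327%.

7.72%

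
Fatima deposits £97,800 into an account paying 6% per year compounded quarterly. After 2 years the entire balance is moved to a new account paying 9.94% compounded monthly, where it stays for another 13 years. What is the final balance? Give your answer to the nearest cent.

After 2 years at 6%: 97,800 × 1.1264925866 ≈ 110,170.9750.
Then 13 years at 9.94%: 110,170.9750 × 3.62146090776 ≈ 398,979.8790.

£398,979.88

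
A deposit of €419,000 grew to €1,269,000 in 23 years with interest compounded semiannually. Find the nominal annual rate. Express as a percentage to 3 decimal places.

4.876%

(1 + r/2)^46 = 1,269,000/419,000 = 3.02864.
1 + r/2 = 3.02864^(1/46) ≈ 1.024382, so r/2 ≈ 0.0243819.
r ≈ 2·0.0243819 = 4.87638%.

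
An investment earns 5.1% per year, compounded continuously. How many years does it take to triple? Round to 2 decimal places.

e^(0.051t) = 3, so 0.051t = ln 3 ≈ 1.0986.
t ≈ 1.0986/0.051 ≈ 21.5414.

21.54 years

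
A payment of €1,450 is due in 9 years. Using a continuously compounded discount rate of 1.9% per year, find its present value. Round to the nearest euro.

€1,222

P = A·e^(−rt) = 1,450·e^(−0.171).
e^(−0.171) ≈ 0.8428215735, so P ≈ 1,222.0913.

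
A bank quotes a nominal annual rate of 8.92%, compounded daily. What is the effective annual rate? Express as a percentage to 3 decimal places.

9.329%

One year is 365 periods at 0.000244384 each: (1 + 0.000244384)^365 ≈ 1.093287.
EAR = 1.093287 − 1 ≈ 9.32874%.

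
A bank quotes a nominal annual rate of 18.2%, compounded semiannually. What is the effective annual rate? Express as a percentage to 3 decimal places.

EAR = (1 + 18.2%/2)^2 − 1 = (1 + 0.091)^2 − 1.
(1 + 0.091)^2 ≈ 1.190281, so EAR ≈ 19.02810%.

19.028%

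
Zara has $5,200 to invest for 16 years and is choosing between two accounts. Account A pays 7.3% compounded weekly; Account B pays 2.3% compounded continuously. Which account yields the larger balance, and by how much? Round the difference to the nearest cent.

Account A growth factor: (1 + 0.073/52)^832 ≈ 3.2129223755; balance ≈ 16,707.1964.
Account B growth factor: e^(0.023·16) = e^0.368 ≈ 1.444842039; balance ≈ 7,513.1786.
Account A is larger by 9,194.0177.

Account A, by $9,194.02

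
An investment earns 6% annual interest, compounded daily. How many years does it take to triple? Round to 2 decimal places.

(1 + 0.000164384)^(365t) = 3.
365t = ln 3 / ln(1 + 0.000164384) ≈ 1.0986/0.00016437 ≈ 6683.7740.
t ≈ 18.3117.

18.31 years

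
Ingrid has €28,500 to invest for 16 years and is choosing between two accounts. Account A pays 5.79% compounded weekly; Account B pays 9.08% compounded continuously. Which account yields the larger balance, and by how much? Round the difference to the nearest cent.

A: (1 + 0.0579/52)^832 ≈ 2.5241001605, so 28,500 × 2.5241001605 ≈ 71,936.8546.
B: e^(0.0908·16) = e^1.4528 ≈ 4.27506796283, so 28,500 × 4.27506796283 ≈ 121,839.4369.
Difference ≈ 49,902.5824 in favor of B.

Account B, by €49,902.58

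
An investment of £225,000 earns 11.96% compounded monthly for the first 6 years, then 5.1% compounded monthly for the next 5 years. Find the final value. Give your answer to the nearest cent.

£592,652.13

After 6 years at 11.96%: 225,000 × 2.04224061252 ≈ 459,504.1378.
Then 5 years at 5.1%: 459,504.1378 × 1.28976451531 ≈ 592,652.1316.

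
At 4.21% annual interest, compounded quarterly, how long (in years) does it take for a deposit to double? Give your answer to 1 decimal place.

(1 + 0.010525)^(4t) = 2.
4t = ln 2 / ln(1 + 0.010525) ≈ 0.69315/0.01047 ≈ 66.2032.
t ≈ 16.5508.

16.6 years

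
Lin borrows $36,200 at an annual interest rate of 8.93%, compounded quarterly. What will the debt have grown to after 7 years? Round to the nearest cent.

Growth factor = (1 + 0.022325)^28 ≈ 1.8556303766.
A ≈ 36,200 × 1.8556303766 ≈ 67,173.8196.

$67,173.82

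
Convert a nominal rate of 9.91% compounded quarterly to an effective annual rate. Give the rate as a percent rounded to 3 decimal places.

10.284%

EAR = (1 + 9.91%/4)^4 − 1 = (1 + 0.024775)^4 − 1.
(1 + 0.024775)^4 ≈ 1.102844, so EAR ≈ 10.28440%.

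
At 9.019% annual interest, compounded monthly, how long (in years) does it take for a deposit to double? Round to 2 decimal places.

7.71 years

(1 + 0.00751583)^(12t) = 2.
12t = ln 2 / ln(1 + 0.00751583) ≈ 0.69315/0.00748773 ≈ 92.5711.
t ≈ 7.7143.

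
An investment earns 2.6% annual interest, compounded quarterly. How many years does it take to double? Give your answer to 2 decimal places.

(1 + 0.0065)^(4t) = 2.
4t = ln 2 / ln(1 + 0.0065) ≈ 0.69315/0.00647897 ≈ 106.9842.
t ≈ 26.7461.

26.75 years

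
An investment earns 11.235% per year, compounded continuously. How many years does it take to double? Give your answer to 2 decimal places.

6.17 years

e^(0.11235t) = 2, so 0.11235t = ln 2 ≈ 0.69315.
t ≈ 0.69315/0.11235 ≈ 6.1695.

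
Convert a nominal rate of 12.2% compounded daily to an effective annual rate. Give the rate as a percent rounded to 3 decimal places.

One year is 365 periods at 0.000334247 each: (1 + 0.000334247)^365 ≈ 1.129731.
EAR = 1.129731 − 1 ≈ 12.97311%.

12.973%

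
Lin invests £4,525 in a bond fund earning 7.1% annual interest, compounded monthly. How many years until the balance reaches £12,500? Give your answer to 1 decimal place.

14.4 years

We need (1 + 0.00591667)^(12t) = 2.7624, so 12t = ln 2.7624 / ln 1.005917 ≈ 172.2446.
t ≈ 172.2446/12 = 14.3537 years.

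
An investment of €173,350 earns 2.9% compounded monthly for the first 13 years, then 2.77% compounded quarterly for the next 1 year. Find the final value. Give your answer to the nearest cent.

€259,683.19

Phase 1: 173,350·(1 + 0.029/12)^156 ≈ 252,612.7953.
Phase 2: 252,612.7953·(1 + 0.006925)^4 ≈ 259,683.1911.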